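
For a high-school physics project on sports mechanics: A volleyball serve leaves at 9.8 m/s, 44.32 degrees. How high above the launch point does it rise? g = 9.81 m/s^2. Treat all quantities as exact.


H = (v*sin(theta))^2 / (2*g)
vy = v*sin(theta) = 9.8 * sin(44.32 deg) = 6.8469 m/s
H = vy^2 / (2*g) = 46.8803 / (2*9.81)
H = 46.8803 / 19.62 = 2.3894 m

2.3894 m


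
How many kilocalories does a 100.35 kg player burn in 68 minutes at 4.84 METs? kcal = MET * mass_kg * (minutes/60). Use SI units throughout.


kcal = MET * mass * time_hr
Convert time: 68 min = 1.1333 hr
kcal = 4.84 * 100.35 * 1.1333
kcal = 550.4532 kcal

550.4532 kcal


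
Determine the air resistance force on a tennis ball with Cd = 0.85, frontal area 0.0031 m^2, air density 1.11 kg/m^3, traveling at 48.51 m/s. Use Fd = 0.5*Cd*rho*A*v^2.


Fd = 0.5 * Cd * rho * A * v^2
Fd = 0.5 * 0.85 * 1.11 * 0.0031 * 48.51^2
v^2 = 2353.2201
Fd = 0.5 * 0.85 * 1.11 * 0.0031 * 2353.2201 = 3.4414 N

3.4414 N


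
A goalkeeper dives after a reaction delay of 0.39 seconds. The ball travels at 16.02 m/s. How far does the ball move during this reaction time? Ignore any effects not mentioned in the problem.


d = v * t
d = 16.02 * 0.39
d = 6.2478 m

6.2478 m


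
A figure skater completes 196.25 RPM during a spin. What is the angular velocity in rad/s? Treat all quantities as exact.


omega = RPM * 2 * pi / 60
omega = 196.25 * 2 * 3.14159 / 60
omega = 1233.0751 / 60 = 20.5513 rad/s

20.5513 rad/s


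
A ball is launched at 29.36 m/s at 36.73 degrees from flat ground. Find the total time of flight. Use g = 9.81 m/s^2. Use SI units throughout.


T = 2*v*sin(theta)/g
sin(theta) = sin(36.73 deg) = 0.598
T = 2*29.36*0.598 / 9.81
T = 35.1172 / 9.81 = 3.5797 s

3.5797 s


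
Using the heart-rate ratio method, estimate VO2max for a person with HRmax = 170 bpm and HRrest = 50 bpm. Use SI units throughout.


VO2max = 15.3 * HRmax / HRrest
VO2max = 15.3 * 170 / 50
VO2max = 2601 / 50 = 52.02 mL/kg/min

52.02 mL/kg/min


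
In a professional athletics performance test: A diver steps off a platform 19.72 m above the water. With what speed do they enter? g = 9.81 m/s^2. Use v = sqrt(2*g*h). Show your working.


v = sqrt(2 * g * h)
v = sqrt(2 * 9.81 * 19.72)
v = sqrt(386.9064) = 19.6699 m/s

19.6699 m/s


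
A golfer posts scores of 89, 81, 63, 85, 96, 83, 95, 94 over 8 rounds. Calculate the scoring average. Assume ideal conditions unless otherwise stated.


Average = sum / n
Sum = 686
Average = 686 / 8 = 85.75

85.75


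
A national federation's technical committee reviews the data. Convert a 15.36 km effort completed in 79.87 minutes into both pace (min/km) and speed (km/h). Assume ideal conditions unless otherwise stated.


Pace = time / distance = 79.87 min / 15.36 km = 5.1999 min/km
Speed = distance / time_in_hours = 15.36 / 1.3312 hr
Speed = 11.5388 km/h

5.1999 min/km, 11.5388 km/h


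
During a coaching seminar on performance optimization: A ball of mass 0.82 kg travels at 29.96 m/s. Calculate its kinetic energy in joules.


KE = 0.5 * m * v^2
KE = 0.5 * 0.82 * 29.96^2
KE = 0.5 * 0.82 * 897.6016 = 368.0167 J

368.0167 J


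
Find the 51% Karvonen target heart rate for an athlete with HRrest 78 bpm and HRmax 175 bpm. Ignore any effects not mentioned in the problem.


Target = HRrest + pct*(HRmax - HRrest)
Heart rate reserve = HRmax - HRrest = 175 - 78 = 97 bpm
Fraction = 51% = 0.51
Target = 78 + 0.51 * 97
Target = 78 + 49.47 = 127.47 bpm

127.47 bpm


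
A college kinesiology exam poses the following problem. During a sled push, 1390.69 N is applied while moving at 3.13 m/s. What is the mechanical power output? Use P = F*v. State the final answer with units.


P = F * v
P = 1390.69 * 3.13
P = 4352.8597 W

4352.8597 W


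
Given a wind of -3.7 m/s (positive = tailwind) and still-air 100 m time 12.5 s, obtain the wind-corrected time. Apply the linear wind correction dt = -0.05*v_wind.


dt = -0.05 * v_wind = -0.05 * -3.7 = 0.185 s
t_corrected = t_still + dt = 12.5 + (0.185)
t_corrected = 12.685 s

12.685 s


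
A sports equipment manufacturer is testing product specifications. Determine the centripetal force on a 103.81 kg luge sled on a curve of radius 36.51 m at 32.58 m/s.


Fc = m * v^2 / r
v^2 = 32.58^2 = 1061.4564
Fc = 103.81 * 1061.4564 / 36.51
Fc = 110189.7889 / 36.51 = 3018.0715 N

3018.0715 N


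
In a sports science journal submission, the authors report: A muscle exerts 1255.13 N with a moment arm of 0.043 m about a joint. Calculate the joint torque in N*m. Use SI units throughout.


tau = F * d
tau = 1255.13 * 0.043
tau = 53.9706 N*m

53.9706 N*m


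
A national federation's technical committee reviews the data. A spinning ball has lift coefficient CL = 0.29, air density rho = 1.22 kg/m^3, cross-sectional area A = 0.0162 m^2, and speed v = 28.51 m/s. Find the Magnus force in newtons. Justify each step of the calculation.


FM = 0.5 * CL * rho * A * v^2
FM = 0.5 * 0.29 * 1.22 * 0.0162 * 28.51^2
v^2 = 812.8201
FM = 0.5 * 0.29 * 1.22 * 0.0162 * 812.8201 = 2.3294 N

2.3294 N


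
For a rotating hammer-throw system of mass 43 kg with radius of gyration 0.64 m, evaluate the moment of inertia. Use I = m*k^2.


I = m * k^2
I = 43 * 0.64^2
I = 43 * 0.4096 = 17.6128 kg*m^2

17.6128 kg*m^2


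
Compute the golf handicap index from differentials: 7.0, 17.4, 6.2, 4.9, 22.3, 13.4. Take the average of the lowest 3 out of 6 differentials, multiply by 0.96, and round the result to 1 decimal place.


All differentials: 7.0, 17.4, 6.2, 4.9, 22.3, 13.4
Sorted: 4.9, 6.2, 7.0, 13.4, 17.4, 22.3
Best 3: 4.9, 6.2, 7.0
Average of best = 18.1 / 3 = 6.0333
Raw index = 6.0333 * 0.96 = 5.792
Handicap index = round(5.792, 1) = 5.8

5.8


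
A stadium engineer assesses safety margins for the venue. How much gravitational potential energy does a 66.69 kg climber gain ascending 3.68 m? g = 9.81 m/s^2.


PE = m * g * h
PE = 66.69 * 9.81 * 3.68
PE = 654.2289 * 3.68 = 2407.5624 J

2407.5624 J


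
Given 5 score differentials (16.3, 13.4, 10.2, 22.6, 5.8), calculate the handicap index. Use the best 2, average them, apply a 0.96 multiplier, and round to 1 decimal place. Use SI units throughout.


All differentials: 16.3, 13.4, 10.2, 22.6, 5.8
Sorted: 5.8, 10.2, 13.4, 16.3, 22.6
Best 2: 5.8, 10.2
Average of best = 16 / 2 = 8
Raw index = 8 * 0.96 = 7.68
Handicap index = round(7.68, 1) = 7.7

7.7


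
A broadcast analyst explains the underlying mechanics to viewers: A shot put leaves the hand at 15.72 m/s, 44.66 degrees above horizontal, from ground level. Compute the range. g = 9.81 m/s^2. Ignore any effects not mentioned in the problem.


R = v^2 * sin(2*theta) / g
Convert angle to radians: theta = 44.66 deg = 0.7795 rad
sin(2*theta) = sin(1.5589) = 0.9999
R = 15.72^2 * 0.9999 / 9.81
R = 247.1184 * 0.9999 / 9.81 = 25.1887 m

25.1887 m


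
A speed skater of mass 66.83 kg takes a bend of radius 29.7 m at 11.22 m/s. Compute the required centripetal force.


Fc = m * v^2 / r
v^2 = 11.22^2 = 125.8884
Fc = 66.83 * 125.8884 / 29.7
Fc = 8413.1218 / 29.7 = 283.2701 N

283.2701 N


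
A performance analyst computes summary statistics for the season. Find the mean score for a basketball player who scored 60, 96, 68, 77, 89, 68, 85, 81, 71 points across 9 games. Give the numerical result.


Average = sum / n
Sum = 695
Average = 695 / 9 = 77.2222

77.2222


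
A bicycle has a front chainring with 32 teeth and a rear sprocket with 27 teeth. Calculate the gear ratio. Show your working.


GR = front_teeth / rear_teeth
GR = 32 / 27
GR = 1.1852

1.1852


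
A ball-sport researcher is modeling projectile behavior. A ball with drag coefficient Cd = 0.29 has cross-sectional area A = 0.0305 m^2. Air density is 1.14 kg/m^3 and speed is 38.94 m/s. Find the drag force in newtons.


Fd = 0.5 * Cd * rho * A * v^2
Fd = 0.5 * 0.29 * 1.14 * 0.0305 * 38.94^2
v^2 = 1516.3236
Fd = 0.5 * 0.29 * 1.14 * 0.0305 * 1516.3236 = 7.6448 N

7.6448 N


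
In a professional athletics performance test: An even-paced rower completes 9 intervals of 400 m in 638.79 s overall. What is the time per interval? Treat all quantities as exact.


Split time = total_time / n_laps = 638.79 / 9
Split time = 70.9767 s per lap

70.9767 s


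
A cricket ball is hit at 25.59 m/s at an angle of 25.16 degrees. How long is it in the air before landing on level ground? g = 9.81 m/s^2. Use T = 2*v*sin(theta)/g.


T = 2*v*sin(theta)/g
sin(theta) = sin(25.16 deg) = 0.4251
T = 2*25.59*0.4251 / 9.81
T = 21.759 / 9.81 = 2.218 s

2.218 s


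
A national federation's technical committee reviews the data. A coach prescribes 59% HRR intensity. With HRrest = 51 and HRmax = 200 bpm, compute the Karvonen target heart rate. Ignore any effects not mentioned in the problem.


Target = HRrest + pct*(HRmax - HRrest)
Heart rate reserve = HRmax - HRrest = 200 - 51 = 149 bpm
Fraction = 59% = 0.59
Target = 51 + 0.59 * 149
Target = 51 + 87.91 = 138.91 bpm

138.91 bpm


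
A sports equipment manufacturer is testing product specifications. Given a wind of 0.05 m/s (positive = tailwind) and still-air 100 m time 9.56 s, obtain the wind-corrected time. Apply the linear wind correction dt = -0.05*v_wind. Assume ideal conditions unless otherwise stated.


dt = -0.05 * v_wind = -0.05 * 0.05 = -0.0025 s
t_corrected = t_still + dt = 9.56 + (-0.0025)
t_corrected = 9.5575 s

9.5575 s


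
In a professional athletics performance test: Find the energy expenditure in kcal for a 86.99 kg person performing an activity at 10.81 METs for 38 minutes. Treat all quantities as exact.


kcal = MET * mass * time_hr
Convert time: 38 min = 0.6333 hr
kcal = 10.81 * 86.99 * 0.6333
kcal = 595.5625 kcal

595.5625 kcal


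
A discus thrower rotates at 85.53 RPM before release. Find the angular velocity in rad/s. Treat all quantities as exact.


omega = RPM * 2 * pi / 60
omega = 85.53 * 2 * 3.14159 / 60
omega = 537.4008 / 60 = 8.9567 rad/s

8.9567 rad/s


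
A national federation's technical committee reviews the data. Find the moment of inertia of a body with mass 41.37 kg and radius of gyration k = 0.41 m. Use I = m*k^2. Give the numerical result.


I = m * k^2
I = 41.37 * 0.41^2
I = 41.37 * 0.1681 = 6.9543 kg*m^2

6.9543 kg*m^2


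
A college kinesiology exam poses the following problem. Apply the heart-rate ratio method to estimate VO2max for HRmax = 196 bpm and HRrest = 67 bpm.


VO2max = 15.3 * HRmax / HRrest
VO2max = 15.3 * 196 / 67
VO2max = 2998.8 / 67 = 44.7582 mL/kg/min

44.7582 mL/kg/min


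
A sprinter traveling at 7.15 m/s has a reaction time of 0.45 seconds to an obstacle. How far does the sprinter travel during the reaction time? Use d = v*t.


d = v * t
d = 7.15 * 0.45
d = 3.2175 m

3.2175 m


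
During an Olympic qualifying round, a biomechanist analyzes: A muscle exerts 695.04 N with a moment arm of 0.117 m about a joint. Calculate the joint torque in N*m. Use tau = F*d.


tau = F * d
tau = 695.04 * 0.117
tau = 81.3197 N*m

81.3197 N*m


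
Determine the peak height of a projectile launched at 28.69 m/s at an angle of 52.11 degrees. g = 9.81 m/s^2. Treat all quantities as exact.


H = (v*sin(theta))^2 / (2*g)
vy = v*sin(theta) = 28.69 * sin(52.11 deg) = 22.6419 m/s
H = vy^2 / (2*g) = 512.6555 / (2*9.81)
H = 512.6555 / 19.62 = 26.1292 m

26.1292 m


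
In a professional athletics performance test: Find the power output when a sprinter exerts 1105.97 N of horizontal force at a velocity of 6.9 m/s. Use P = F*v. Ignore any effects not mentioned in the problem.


P = F * v
P = 1105.97 * 6.9
P = 7631.193 W

7631.193 W


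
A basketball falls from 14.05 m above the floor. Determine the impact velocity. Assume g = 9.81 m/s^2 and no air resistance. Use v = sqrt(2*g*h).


v = sqrt(2 * g * h)
v = sqrt(2 * 9.81 * 14.05)
v = sqrt(275.661) = 16.603 m/s

16.603 m/s


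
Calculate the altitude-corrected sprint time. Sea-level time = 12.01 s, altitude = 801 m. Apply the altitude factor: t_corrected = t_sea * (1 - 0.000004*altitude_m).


Correction factor = 1 - 0.000004 * 801 = 0.996796
t_corrected = t_sea * factor = 12.01 * 0.996796
t_corrected = 11.9715 s

11.9715 s


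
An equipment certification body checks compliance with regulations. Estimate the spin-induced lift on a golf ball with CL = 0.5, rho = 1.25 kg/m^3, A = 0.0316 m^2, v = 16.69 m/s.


FM = 0.5 * CL * rho * A * v^2
FM = 0.5 * 0.5 * 1.25 * 0.0316 * 16.69^2
v^2 = 278.5561
FM = 0.5 * 0.5 * 1.25 * 0.0316 * 278.5561 = 2.7507 N

2.7507 N


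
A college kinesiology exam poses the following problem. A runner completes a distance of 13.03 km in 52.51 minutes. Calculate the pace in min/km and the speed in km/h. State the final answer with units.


Pace = time / distance = 52.51 min / 13.03 km = 4.0299 min/km
Speed = distance / time_in_hours = 13.03 / 0.8752 hr
Speed = 14.8886 km/h

4.0299 min/km, 14.8886 km/h


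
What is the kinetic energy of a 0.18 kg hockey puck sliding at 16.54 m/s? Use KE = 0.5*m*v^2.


KE = 0.5 * m * v^2
KE = 0.5 * 0.18 * 16.54^2
KE = 0.5 * 0.18 * 273.5716 = 24.6214 J

24.6214 J


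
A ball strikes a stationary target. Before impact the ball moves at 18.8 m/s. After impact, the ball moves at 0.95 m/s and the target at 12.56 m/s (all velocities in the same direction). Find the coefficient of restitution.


e = (v2_after - v1_after) / (v1_before - v2_before)
Numerator = 12.56 - 0.95 = 11.61
Denominator = 18.8 - 0 = 18.8
e = 11.61 / 18.8 = 0.6176

0.6176


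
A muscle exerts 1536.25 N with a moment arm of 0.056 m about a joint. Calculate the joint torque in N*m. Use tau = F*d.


tau = F * d
tau = 1536.25 * 0.056
tau = 86.03 N*m

86.03 N*m


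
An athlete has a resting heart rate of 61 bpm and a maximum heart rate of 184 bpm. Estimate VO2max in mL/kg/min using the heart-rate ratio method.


VO2max = 15.3 * HRmax / HRrest
VO2max = 15.3 * 184 / 61
VO2max = 2815.2 / 61 = 46.1508 mL/kg/min

46.1508 mL/kg/min


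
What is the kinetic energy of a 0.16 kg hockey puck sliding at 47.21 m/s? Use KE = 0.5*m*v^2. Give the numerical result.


KE = 0.5 * m * v^2
KE = 0.5 * 0.16 * 47.21^2
KE = 0.5 * 0.16 * 2228.7841 = 178.3027 J

178.3027 J


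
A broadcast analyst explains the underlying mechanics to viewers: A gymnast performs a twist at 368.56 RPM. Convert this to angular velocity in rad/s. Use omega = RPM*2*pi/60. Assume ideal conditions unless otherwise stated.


omega = RPM * 2 * pi / 60
omega = 368.56 * 2 * 3.14159 / 60
omega = 2315.7308 / 60 = 38.5955 rad/s

38.5955 rad/s


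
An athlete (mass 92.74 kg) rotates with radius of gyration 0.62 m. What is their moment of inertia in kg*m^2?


I = m * k^2
I = 92.74 * 0.62^2
I = 92.74 * 0.3844 = 35.6493 kg*m^2

35.6493 kg*m^2


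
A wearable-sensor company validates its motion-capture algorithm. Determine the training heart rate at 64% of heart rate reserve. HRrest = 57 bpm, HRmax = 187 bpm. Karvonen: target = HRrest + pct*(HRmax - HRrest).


Target = HRrest + pct*(HRmax - HRrest)
Heart rate reserve = HRmax - HRrest = 187 - 57 = 130 bpm
Fraction = 64% = 0.64
Target = 57 + 0.64 * 130
Target = 57 + 83.2 = 140.2 bpm

140.2 bpm


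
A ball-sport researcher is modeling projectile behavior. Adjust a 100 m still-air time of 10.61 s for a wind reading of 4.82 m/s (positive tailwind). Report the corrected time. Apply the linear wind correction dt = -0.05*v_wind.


dt = -0.05 * v_wind = -0.05 * 4.82 = -0.241 s
t_corrected = t_still + dt = 10.61 + (-0.241)
t_corrected = 10.369 s

10.369 s


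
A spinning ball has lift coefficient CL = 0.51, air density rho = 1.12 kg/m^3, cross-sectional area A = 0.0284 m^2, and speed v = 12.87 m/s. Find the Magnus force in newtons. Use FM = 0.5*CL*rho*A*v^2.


FM = 0.5 * CL * rho * A * v^2
FM = 0.5 * 0.51 * 1.12 * 0.0284 * 12.87^2
v^2 = 165.6369
FM = 0.5 * 0.51 * 1.12 * 0.0284 * 165.6369 = 1.3435 N

1.3435 N


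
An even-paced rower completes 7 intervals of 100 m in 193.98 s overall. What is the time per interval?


Split time = total_time / n_laps = 193.98 / 7
Split time = 27.7114 s per lap

27.7114 s


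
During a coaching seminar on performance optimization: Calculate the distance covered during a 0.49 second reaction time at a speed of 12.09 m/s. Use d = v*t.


d = v * t
d = 12.09 * 0.49
d = 5.9241 m

5.9241 m


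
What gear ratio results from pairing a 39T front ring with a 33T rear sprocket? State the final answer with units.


GR = front_teeth / rear_teeth
GR = 39 / 33
GR = 1.1818

1.1818


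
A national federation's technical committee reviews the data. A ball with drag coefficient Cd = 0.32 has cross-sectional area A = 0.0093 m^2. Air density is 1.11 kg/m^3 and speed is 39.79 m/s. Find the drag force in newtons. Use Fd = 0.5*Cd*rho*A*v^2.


Fd = 0.5 * Cd * rho * A * v^2
Fd = 0.5 * 0.32 * 1.11 * 0.0093 * 39.79^2
v^2 = 1583.2441
Fd = 0.5 * 0.32 * 1.11 * 0.0093 * 1583.2441 = 2.615 N

2.615 N


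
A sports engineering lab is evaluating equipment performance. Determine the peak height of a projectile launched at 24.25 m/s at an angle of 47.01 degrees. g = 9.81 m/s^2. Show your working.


H = (v*sin(theta))^2 / (2*g)
vy = v*sin(theta) = 24.25 * sin(47.01 deg) = 17.7382 m/s
H = vy^2 / (2*g) = 314.6442 / (2*9.81)
H = 314.6442 / 19.62 = 16.0369 m

16.0369 m


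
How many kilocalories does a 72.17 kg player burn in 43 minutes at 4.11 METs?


kcal = MET * mass * time_hr
Convert time: 43 min = 0.7167 hr
kcal = 4.11 * 72.17 * 0.7167
kcal = 212.5767 kcal

212.5767 kcal


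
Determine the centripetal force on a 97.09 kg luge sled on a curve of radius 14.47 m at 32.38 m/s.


Fc = m * v^2 / r
v^2 = 32.38^2 = 1048.4644
Fc = 97.09 * 1048.4644 / 14.47
Fc = 101795.4086 / 14.47 = 7034.928 N

7034.928 N


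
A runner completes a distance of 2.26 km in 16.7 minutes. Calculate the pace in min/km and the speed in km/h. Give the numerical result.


Pace = time / distance = 16.7 min / 2.26 km = 7.3894 min/km
Speed = distance / time_in_hours = 2.26 / 0.2783 hr
Speed = 8.1198 km/h

7.3894 min/km, 8.1198 km/h


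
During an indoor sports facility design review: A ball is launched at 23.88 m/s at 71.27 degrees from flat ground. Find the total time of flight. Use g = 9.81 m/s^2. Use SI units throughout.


T = 2*v*sin(theta)/g
sin(theta) = sin(71.27 deg) = 0.947
T = 2*23.88*0.947 / 9.81
T = 45.2307 / 9.81 = 4.6107 s

4.6107 s


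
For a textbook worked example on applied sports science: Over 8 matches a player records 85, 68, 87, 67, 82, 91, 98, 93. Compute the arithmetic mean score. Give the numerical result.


Average = sum / n
Sum = 671
Average = 671 / 8 = 83.875

83.875


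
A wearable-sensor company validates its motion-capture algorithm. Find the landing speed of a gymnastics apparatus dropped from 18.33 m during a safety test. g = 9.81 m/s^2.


v = sqrt(2 * g * h)
v = sqrt(2 * 9.81 * 18.33)
v = sqrt(359.6346) = 18.964 m/s

18.964 m/s


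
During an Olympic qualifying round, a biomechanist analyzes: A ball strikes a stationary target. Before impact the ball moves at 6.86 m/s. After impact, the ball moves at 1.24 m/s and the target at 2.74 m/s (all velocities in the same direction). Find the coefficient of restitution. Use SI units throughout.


e = (v2_after - v1_after) / (v1_before - v2_before)
Numerator = 2.74 - 1.24 = 1.5
Denominator = 6.86 - 0 = 6.86
e = 1.5 / 6.86 = 0.2187

0.2187


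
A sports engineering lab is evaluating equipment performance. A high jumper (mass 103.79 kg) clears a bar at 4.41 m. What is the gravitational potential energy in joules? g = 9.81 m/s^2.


PE = m * g * h
PE = 103.79 * 9.81 * 4.41
PE = 1018.1799 * 4.41 = 4490.1734 J

4490.1734 J


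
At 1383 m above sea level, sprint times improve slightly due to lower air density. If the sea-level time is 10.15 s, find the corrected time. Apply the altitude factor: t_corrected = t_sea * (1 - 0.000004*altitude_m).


Correction factor = 1 - 0.000004 * 1383 = 0.994468
t_corrected = t_sea * factor = 10.15 * 0.994468
t_corrected = 10.0939 s

10.0939 s


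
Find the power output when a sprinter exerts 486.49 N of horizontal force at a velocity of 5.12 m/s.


P = F * v
P = 486.49 * 5.12
P = 2490.8288 W

2490.8288 W


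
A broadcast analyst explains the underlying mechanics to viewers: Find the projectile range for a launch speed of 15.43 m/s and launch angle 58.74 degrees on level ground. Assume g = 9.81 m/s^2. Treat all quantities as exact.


R = v^2 * sin(2*theta) / g
Convert angle to radians: theta = 58.74 deg = 1.0252 rad
sin(2*theta) = sin(2.0504) = 0.8872
R = 15.43^2 * 0.8872 / 9.81
R = 238.0849 * 0.8872 / 9.81 = 21.5313 m

21.5313 m


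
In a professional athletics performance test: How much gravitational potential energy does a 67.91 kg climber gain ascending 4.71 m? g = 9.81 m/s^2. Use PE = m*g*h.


PE = m * g * h
PE = 67.91 * 9.81 * 4.71
PE = 666.1971 * 4.71 = 3137.7883 J

3137.7883 J


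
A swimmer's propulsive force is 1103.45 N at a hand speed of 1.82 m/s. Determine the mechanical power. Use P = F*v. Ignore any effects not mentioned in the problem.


P = F * v
P = 1103.45 * 1.82
P = 2008.279 W

2008.279 W


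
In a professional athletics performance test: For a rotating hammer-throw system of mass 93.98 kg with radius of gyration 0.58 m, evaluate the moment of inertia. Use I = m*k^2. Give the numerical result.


I = m * k^2
I = 93.98 * 0.58^2
I = 93.98 * 0.3364 = 31.6149 kg*m^2

31.6149 kg*m^2


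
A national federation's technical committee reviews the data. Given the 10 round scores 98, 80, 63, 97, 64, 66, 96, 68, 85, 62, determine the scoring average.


Average = sum / n
Sum = 779
Average = 779 / 10 = 77.9

77.9


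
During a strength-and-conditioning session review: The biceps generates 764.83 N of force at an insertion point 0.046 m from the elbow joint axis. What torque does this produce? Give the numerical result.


tau = F * d
tau = 764.83 * 0.046
tau = 35.1822 N*m

35.1822 N*m


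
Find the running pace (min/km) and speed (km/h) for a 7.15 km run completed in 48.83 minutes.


Pace = time / distance = 48.83 min / 7.15 km = 6.8294 min/km
Speed = distance / time_in_hours = 7.15 / 0.8138 hr
Speed = 8.7856 km/h

6.8294 min/km, 8.7856 km/h


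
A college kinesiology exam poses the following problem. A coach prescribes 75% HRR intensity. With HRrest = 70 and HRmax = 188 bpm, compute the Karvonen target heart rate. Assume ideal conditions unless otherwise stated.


Target = HRrest + pct*(HRmax - HRrest)
Heart rate reserve = HRmax - HRrest = 188 - 70 = 118 bpm
Fraction = 75% = 0.75
Target = 70 + 0.75 * 118
Target = 70 + 88.5 = 158.5 bpm

158.5 bpm


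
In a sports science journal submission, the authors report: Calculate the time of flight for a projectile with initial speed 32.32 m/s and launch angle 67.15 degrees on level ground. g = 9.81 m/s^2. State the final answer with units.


T = 2*v*sin(theta)/g
sin(theta) = sin(67.15 deg) = 0.9215
T = 2*32.32*0.9215 / 9.81
T = 59.5674 / 9.81 = 6.0721 s

6.0721 s


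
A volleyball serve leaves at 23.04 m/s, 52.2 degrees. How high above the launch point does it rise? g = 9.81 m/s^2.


H = (v*sin(theta))^2 / (2*g)
vy = v*sin(theta) = 23.04 * sin(52.2 deg) = 18.2052 m/s
H = vy^2 / (2*g) = 331.4283 / (2*9.81)
H = 331.4283 / 19.62 = 16.8924 m

16.8924 m


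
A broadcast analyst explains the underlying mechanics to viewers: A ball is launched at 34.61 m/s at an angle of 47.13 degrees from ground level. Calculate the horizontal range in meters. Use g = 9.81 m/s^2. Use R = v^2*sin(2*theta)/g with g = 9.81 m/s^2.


R = v^2 * sin(2*theta) / g
Convert angle to radians: theta = 47.13 deg = 0.8226 rad
sin(2*theta) = sin(1.6451) = 0.9972
R = 34.61^2 * 0.9972 / 9.81
R = 1197.8521 * 0.9972 / 9.81 = 121.7679 m

121.7679 m


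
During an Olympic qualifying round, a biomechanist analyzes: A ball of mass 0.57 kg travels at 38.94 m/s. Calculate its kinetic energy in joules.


KE = 0.5 * m * v^2
KE = 0.5 * 0.57 * 38.94^2
KE = 0.5 * 0.57 * 1516.3236 = 432.1522 J

432.1522 J


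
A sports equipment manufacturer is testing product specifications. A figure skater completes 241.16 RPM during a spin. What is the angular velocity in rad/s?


omega = RPM * 2 * pi / 60
omega = 241.16 * 2 * 3.14159 / 60
omega = 1515.253 / 60 = 25.2542 rad/s

25.2542 rad/s


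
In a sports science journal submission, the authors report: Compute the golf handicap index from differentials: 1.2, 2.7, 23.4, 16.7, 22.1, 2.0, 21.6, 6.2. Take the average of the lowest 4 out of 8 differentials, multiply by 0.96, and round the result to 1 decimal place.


All differentials: 1.2, 2.7, 23.4, 16.7, 22.1, 2.0, 21.6, 6.2
Sorted: 1.2, 2.0, 2.7, 6.2, 16.7, 21.6, 22.1, 23.4
Best 4: 1.2, 2.0, 2.7, 6.2
Average of best = 12.1 / 4 = 3.025
Raw index = 3.025 * 0.96 = 2.904
Handicap index = round(2.904, 1) = 2.9

2.9


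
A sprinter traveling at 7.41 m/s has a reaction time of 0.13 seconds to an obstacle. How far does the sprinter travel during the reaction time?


d = v * t
d = 7.41 * 0.13
d = 0.9633 m

0.9633 m


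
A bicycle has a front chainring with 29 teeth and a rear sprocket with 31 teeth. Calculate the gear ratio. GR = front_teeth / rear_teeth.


GR = front_teeth / rear_teeth
GR = 29 / 31
GR = 0.9355

0.9355


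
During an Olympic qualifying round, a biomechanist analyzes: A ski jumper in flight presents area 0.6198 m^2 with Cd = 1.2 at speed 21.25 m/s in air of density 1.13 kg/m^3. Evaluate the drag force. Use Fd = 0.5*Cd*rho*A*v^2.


Fd = 0.5 * Cd * rho * A * v^2
Fd = 0.5 * 1.2 * 1.13 * 0.6198 * 21.25^2
v^2 = 451.5625
Fd = 0.5 * 1.2 * 1.13 * 0.6198 * 451.5625 = 189.7576 N

189.7576 N


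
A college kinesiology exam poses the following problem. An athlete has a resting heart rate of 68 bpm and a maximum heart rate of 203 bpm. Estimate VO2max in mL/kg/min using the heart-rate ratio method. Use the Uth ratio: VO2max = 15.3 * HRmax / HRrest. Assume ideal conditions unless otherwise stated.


VO2max = 15.3 * HRmax / HRrest
VO2max = 15.3 * 203 / 68
VO2max = 3105.9 / 68 = 45.675 mL/kg/min

45.675 mL/kg/min


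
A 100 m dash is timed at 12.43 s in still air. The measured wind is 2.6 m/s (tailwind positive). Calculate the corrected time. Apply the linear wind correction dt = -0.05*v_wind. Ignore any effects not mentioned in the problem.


dt = -0.05 * v_wind = -0.05 * 2.6 = -0.13 s
t_corrected = t_still + dt = 12.43 + (-0.13)
t_corrected = 12.3 s

12.3 s


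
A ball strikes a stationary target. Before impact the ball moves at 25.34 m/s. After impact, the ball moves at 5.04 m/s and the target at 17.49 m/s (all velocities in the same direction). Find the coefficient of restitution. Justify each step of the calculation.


e = (v2_after - v1_after) / (v1_before - v2_before)
Numerator = 17.49 - 5.04 = 12.45
Denominator = 25.34 - 0 = 25.34
e = 12.45 / 25.34 = 0.4913

0.4913


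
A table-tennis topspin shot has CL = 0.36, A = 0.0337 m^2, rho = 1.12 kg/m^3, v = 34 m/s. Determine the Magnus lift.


FM = 0.5 * CL * rho * A * v^2
FM = 0.5 * 0.36 * 1.12 * 0.0337 * 34^2
v^2 = 1156
FM = 0.5 * 0.36 * 1.12 * 0.0337 * 1156 = 7.8538 N

7.8538 N


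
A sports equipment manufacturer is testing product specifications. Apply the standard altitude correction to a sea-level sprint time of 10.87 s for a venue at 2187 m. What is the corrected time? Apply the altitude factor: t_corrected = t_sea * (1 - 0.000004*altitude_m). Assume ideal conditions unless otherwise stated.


Correction factor = 1 - 0.000004 * 2187 = 0.991252
t_corrected = t_sea * factor = 10.87 * 0.991252
t_corrected = 10.7749 s

10.7749 s


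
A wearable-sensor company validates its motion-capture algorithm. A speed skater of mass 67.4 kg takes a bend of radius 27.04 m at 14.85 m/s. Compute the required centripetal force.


Fc = m * v^2 / r
v^2 = 14.85^2 = 220.5225
Fc = 67.4 * 220.5225 / 27.04
Fc = 14863.2165 / 27.04 = 549.6752 N

549.6752 N


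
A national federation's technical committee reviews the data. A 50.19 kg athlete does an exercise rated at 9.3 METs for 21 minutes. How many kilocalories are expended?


kcal = MET * mass * time_hr
Convert time: 21 min = 0.35 hr
kcal = 9.3 * 50.19 * 0.35
kcal = 163.3684 kcal

163.3684 kcal


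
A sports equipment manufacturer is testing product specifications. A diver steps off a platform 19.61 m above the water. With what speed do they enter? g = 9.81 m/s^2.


v = sqrt(2 * g * h)
v = sqrt(2 * 9.81 * 19.61)
v = sqrt(384.7482) = 19.615 m/s

19.615 m/s


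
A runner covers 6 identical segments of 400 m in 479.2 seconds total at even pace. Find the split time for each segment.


Split time = total_time / n_laps = 479.2 / 6
Split time = 79.8667 s per lap

79.8667 s


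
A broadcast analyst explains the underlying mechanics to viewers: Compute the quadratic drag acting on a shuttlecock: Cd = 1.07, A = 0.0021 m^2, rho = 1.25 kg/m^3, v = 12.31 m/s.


Fd = 0.5 * Cd * rho * A * v^2
Fd = 0.5 * 1.07 * 1.25 * 0.0021 * 12.31^2
v^2 = 151.5361
Fd = 0.5 * 1.07 * 1.25 * 0.0021 * 151.5361 = 0.2128 N

0.2128 N


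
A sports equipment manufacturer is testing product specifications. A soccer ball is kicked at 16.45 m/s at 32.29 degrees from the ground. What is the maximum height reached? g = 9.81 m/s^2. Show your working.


H = (v*sin(theta))^2 / (2*g)
vy = v*sin(theta) = 16.45 * sin(32.29 deg) = 8.7877 m/s
H = vy^2 / (2*g) = 77.2231 / (2*9.81)
H = 77.2231 / 19.62 = 3.9359 m

3.9359 m


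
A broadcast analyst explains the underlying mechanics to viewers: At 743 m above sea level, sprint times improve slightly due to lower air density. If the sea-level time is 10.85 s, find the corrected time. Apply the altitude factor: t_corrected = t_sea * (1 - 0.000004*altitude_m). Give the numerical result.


Correction factor = 1 - 0.000004 * 743 = 0.997028
t_corrected = t_sea * factor = 10.85 * 0.997028
t_corrected = 10.8178 s

10.8178 s


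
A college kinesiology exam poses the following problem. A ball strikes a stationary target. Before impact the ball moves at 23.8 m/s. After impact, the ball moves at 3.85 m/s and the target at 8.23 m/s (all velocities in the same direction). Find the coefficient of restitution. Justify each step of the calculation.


e = (v2_after - v1_after) / (v1_before - v2_before)
Numerator = 8.23 - 3.85 = 4.38
Denominator = 23.8 - 0 = 23.8
e = 4.38 / 23.8 = 0.184

0.184


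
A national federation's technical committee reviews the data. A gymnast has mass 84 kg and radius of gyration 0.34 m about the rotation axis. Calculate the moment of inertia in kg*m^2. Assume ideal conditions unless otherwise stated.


I = m * k^2
I = 84 * 0.34^2
I = 84 * 0.1156 = 9.7104 kg*m^2

9.7104 kg*m^2


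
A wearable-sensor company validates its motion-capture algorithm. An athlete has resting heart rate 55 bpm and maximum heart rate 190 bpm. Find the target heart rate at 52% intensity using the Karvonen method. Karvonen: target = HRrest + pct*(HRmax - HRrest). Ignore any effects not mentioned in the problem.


Target = HRrest + pct*(HRmax - HRrest)
Heart rate reserve = HRmax - HRrest = 190 - 55 = 135 bpm
Fraction = 52% = 0.52
Target = 55 + 0.52 * 135
Target = 55 + 70.2 = 125.2 bpm

125.2 bpm


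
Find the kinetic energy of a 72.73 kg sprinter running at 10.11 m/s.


KE = 0.5 * m * v^2
KE = 0.5 * 72.73 * 10.11^2
KE = 0.5 * 72.73 * 102.2121 = 3716.943 J

3716.943 J


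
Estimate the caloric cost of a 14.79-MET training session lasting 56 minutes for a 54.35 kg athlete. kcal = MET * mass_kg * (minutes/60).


kcal = MET * mass * time_hr
Convert time: 56 min = 0.9333 hr
kcal = 14.79 * 54.35 * 0.9333
kcal = 750.2474 kcal

750.2474 kcal


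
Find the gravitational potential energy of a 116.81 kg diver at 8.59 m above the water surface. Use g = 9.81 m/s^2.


PE = m * g * h
PE = 116.81 * 9.81 * 8.59
PE = 1145.9061 * 8.59 = 9843.3334 J

9843.3334 J


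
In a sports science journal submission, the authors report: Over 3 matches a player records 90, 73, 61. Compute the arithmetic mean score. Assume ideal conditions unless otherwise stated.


Average = sum / n
Sum = 224
Average = 224 / 3 = 74.6667

74.6667


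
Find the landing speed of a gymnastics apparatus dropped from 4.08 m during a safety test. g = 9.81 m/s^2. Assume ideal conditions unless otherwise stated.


v = sqrt(2 * g * h)
v = sqrt(2 * 9.81 * 4.08)
v = sqrt(80.0496) = 8.947 m/s

8.947 m/s


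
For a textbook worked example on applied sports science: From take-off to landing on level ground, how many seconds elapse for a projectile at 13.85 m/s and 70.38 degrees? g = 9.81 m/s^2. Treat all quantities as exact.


T = 2*v*sin(theta)/g
sin(theta) = sin(70.38 deg) = 0.9419
T = 2*13.85*0.9419 / 9.81
T = 26.0917 / 9.81 = 2.6597 s

2.6597 s


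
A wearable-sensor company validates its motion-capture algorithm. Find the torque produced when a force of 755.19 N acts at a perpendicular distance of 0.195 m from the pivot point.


tau = F * d
tau = 755.19 * 0.195
tau = 147.2621 N*m

147.2621 N*m


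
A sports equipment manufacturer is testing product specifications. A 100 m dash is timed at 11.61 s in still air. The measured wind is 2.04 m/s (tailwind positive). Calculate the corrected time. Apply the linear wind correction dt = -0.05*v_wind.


dt = -0.05 * v_wind = -0.05 * 2.04 = -0.102 s
t_corrected = t_still + dt = 11.61 + (-0.102)
t_corrected = 11.508 s

11.508 s


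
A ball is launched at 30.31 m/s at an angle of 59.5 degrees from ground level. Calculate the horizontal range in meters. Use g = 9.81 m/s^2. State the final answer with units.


R = v^2 * sin(2*theta) / g
Convert angle to radians: theta = 59.5 deg = 1.0385 rad
sin(2*theta) = sin(2.0769) = 0.8746
R = 30.31^2 * 0.8746 / 9.81
R = 918.6961 * 0.8746 / 9.81 = 81.9072 m

81.9072 m


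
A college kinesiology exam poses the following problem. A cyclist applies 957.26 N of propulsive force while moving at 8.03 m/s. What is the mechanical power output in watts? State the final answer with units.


P = F * v
P = 957.26 * 8.03
P = 7686.7978 W

7686.7978 W


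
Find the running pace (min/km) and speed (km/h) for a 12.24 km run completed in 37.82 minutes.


Pace = time / distance = 37.82 min / 12.24 km = 3.0899 min/km
Speed = distance / time_in_hours = 12.24 / 0.6303 hr
Speed = 19.4183 km/h

3.0899 min/km, 19.4183 km/h


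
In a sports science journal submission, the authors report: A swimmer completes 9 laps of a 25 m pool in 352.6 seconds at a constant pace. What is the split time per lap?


Split time = total_time / n_laps = 352.6 / 9
Split time = 39.1778 s per lap

39.1778 s


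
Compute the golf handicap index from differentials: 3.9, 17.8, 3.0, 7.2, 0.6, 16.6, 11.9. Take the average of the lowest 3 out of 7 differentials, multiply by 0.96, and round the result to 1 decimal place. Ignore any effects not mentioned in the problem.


All differentials: 3.9, 17.8, 3.0, 7.2, 0.6, 16.6, 11.9
Sorted: 0.6, 3.0, 3.9, 7.2, 11.9, 16.6, 17.8
Best 3: 0.6, 3.0, 3.9
Average of best = 7.5 / 3 = 2.5
Raw index = 2.5 * 0.96 = 2.4
Handicap index = round(2.4, 1) = 2.4

2.4


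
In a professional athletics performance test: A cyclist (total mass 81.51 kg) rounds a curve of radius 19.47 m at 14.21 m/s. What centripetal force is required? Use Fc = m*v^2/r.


Fc = m * v^2 / r
v^2 = 14.21^2 = 201.9241
Fc = 81.51 * 201.9241 / 19.47
Fc = 16458.8334 / 19.47 = 845.3433 N

845.3433 N


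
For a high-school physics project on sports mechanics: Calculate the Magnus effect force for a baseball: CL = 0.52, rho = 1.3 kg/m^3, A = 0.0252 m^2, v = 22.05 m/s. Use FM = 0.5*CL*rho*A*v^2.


FM = 0.5 * CL * rho * A * v^2
FM = 0.5 * 0.52 * 1.3 * 0.0252 * 22.05^2
v^2 = 486.2025
FM = 0.5 * 0.52 * 1.3 * 0.0252 * 486.2025 = 4.1413 N

4.1413 N


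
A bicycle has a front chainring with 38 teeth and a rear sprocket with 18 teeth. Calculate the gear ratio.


GR = front_teeth / rear_teeth
GR = 38 / 18
GR = 2.1111

2.1111


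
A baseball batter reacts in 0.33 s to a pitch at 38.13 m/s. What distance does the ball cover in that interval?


d = v * t
d = 38.13 * 0.33
d = 12.5829 m

12.5829 m


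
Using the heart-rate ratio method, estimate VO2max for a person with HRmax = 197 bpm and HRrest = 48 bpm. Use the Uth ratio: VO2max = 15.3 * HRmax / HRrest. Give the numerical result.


VO2max = 15.3 * HRmax / HRrest
VO2max = 15.3 * 197 / 48
VO2max = 3014.1 / 48 = 62.7938 mL/kg/min

62.7938 mL/kg/min


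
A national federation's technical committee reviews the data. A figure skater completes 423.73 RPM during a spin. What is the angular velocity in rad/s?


omega = RPM * 2 * pi / 60
omega = 423.73 * 2 * 3.14159 / 60
omega = 2662.3741 / 60 = 44.3729 rad/s

44.3729 rad/s


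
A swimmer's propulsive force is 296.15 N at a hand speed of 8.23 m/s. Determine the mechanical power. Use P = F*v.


P = F * v
P = 296.15 * 8.23
P = 2437.3145 W

2437.3145 W


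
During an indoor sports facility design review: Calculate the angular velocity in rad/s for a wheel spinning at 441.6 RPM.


omega = RPM * 2 * pi / 60
omega = 441.6 * 2 * 3.14159 / 60
omega = 2774.6546 / 60 = 46.2442 rad/s

46.2442 rad/s


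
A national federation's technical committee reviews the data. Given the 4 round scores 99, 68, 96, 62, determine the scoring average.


Average = sum / n
Sum = 325
Average = 325 / 4 = 81.25

81.25


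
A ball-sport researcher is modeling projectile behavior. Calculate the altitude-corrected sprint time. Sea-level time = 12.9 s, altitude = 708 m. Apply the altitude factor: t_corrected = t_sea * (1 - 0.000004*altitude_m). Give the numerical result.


Correction factor = 1 - 0.000004 * 708 = 0.997168
t_corrected = t_sea * factor = 12.9 * 0.997168
t_corrected = 12.8635 s

12.8635 s


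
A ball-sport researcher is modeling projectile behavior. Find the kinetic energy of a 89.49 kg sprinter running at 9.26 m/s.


KE = 0.5 * m * v^2
KE = 0.5 * 89.49 * 9.26^2
KE = 0.5 * 89.49 * 85.7476 = 3836.7764 J

3836.7764 J


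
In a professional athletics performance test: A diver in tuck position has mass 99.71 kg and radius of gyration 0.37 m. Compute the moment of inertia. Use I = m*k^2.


I = m * k^2
I = 99.71 * 0.37^2
I = 99.71 * 0.1369 = 13.6503 kg*m^2

13.6503 kg*m^2


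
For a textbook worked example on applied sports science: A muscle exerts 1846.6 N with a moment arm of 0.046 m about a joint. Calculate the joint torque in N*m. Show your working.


tau = F * d
tau = 1846.6 * 0.046
tau = 84.9436 N*m

84.9436 N*m


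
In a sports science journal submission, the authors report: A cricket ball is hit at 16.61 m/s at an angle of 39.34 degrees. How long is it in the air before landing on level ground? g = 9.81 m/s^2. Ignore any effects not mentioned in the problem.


T = 2*v*sin(theta)/g
sin(theta) = sin(39.34 deg) = 0.6339
T = 2*16.61*0.6339 / 9.81
T = 21.0589 / 9.81 = 2.1467 s

2.1467 s


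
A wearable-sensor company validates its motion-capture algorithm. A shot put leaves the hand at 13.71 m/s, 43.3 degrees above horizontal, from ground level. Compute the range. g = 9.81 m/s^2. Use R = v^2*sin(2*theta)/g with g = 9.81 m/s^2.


R = v^2 * sin(2*theta) / g
Convert angle to radians: theta = 43.3 deg = 0.7557 rad
sin(2*theta) = sin(1.5115) = 0.9982
R = 13.71^2 * 0.9982 / 9.81
R = 187.9641 * 0.9982 / 9.81 = 19.1267 m

19.1267 m


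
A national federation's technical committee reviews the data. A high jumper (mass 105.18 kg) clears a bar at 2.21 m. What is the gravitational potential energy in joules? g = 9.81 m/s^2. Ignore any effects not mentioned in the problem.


PE = m * g * h
PE = 105.18 * 9.81 * 2.21
PE = 1031.8158 * 2.21 = 2280.3129 J

2280.3129 J


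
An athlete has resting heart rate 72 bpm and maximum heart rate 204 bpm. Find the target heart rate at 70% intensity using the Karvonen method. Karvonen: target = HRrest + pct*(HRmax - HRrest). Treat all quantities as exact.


Target = HRrest + pct*(HRmax - HRrest)
Heart rate reserve = HRmax - HRrest = 204 - 72 = 132 bpm
Fraction = 70% = 0.7
Target = 72 + 0.7 * 132
Target = 72 + 92.4 = 164.4 bpm

164.4 bpm
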